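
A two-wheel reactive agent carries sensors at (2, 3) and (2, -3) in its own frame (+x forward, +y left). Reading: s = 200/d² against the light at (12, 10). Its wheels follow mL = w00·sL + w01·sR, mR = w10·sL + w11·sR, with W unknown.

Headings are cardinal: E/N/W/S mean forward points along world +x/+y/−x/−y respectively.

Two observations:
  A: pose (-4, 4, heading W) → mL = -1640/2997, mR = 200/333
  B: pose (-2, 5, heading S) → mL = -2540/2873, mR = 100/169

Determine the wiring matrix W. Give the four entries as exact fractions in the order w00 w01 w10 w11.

-1/2 -1/2 0 1

obs A: pose=(-4,4,W) → sL=40/81, sR=200/333, mL=-1640/2997, mR=200/333
obs B: pose=(-2,5,S) → sL=20/17, sR=100/169, mL=-2540/2873, mR=100/169
sensor matrix S = [[40/81, 200/333], [20/17, 100/169]]; det S = -3568000/8610381
solve [mL_A; mL_B] = S·[w00; w01] and [mR_A; mR_B] = S·[w10; w11]:
  w00 = -1/2, w01 = -1/2, w10 = 0, w11 = 1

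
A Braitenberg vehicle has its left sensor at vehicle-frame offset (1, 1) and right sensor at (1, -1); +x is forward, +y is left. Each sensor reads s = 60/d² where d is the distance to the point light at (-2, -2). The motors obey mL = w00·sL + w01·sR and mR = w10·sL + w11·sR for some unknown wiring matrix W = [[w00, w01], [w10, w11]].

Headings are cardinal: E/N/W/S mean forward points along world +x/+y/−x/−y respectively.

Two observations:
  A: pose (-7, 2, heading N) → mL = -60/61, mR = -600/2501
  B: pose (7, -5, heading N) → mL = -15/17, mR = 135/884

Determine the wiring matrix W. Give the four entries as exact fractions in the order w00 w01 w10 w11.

-1 0 1/2 -1/2

obs A: pose=(-7,2,N) → sL=60/61, sR=60/41, mL=-60/61, mR=-600/2501
obs B: pose=(7,-5,N) → sL=15/17, sR=15/26, mL=-15/17, mR=135/884
sensor matrix S = [[60/61, 60/41], [15/17, 15/26]]; det S = -400050/552721
solve [mL_A; mL_B] = S·[w00; w01] and [mR_A; mR_B] = S·[w10; w11]:
  w00 = -1, w01 = 0, w10 = 1/2, w11 = -1/2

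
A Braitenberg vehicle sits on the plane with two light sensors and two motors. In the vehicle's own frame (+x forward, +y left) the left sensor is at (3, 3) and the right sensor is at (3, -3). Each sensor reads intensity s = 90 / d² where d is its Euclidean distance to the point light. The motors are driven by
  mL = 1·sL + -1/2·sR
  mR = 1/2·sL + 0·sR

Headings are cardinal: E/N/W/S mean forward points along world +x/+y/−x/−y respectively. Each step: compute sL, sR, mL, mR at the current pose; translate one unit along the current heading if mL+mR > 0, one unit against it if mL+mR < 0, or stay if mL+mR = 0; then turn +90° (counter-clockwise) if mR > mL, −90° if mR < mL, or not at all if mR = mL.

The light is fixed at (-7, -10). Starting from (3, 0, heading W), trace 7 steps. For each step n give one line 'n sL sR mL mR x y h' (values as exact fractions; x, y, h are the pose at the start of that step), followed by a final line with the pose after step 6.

0 45/49 45/109 7605/10682 45/98 3 0 W
1 18/41 90/313 3789/12833 9/41 2 0 N
2 9/34 45/104 171/3536 9/68 2 1 E
3 18/49 18/73 873/3577 9/49 3 1 N
4 45/197 9/25 477/9850 45/394 3 2 E
5 90/289 90/421 24885/121669 45/289 4 2 N
6 45/226 45/148 1575/33448 45/452 4 3 E
final 5 3 N

n=0: pose=(3,0,W); sL=45/49, sR=45/109; mL=7605/10682, mR=45/98; mL+mR=6255/5341 → advance +1; mR−mL=-1350/5341 → turn -1·90°
n=1: pose=(2,0,N); sL=18/41, sR=90/313; mL=3789/12833, mR=9/41; mL+mR=6606/12833 → advance +1; mR−mL=-972/12833 → turn -1·90°
n=2: pose=(2,1,E); sL=9/34, sR=45/104; mL=171/3536, mR=9/68; mL+mR=639/3536 → advance +1; mR−mL=297/3536 → turn +1·90°
n=3: pose=(3,1,N); sL=18/49, sR=18/73; mL=873/3577, mR=9/49; mL+mR=1530/3577 → advance +1; mR−mL=-216/3577 → turn -1·90°
n=4: pose=(3,2,E); sL=45/197, sR=9/25; mL=477/9850, mR=45/394; mL+mR=801/4925 → advance +1; mR−mL=324/4925 → turn +1·90°
n=5: pose=(4,2,N); sL=90/289, sR=90/421; mL=24885/121669, mR=45/289; mL+mR=43830/121669 → advance +1; mR−mL=-5940/121669 → turn -1·90°
n=6: pose=(4,3,E); sL=45/226, sR=45/148; mL=1575/33448, mR=45/452; mL+mR=4905/33448 → advance +1; mR−mL=1755/33448 → turn +1·90°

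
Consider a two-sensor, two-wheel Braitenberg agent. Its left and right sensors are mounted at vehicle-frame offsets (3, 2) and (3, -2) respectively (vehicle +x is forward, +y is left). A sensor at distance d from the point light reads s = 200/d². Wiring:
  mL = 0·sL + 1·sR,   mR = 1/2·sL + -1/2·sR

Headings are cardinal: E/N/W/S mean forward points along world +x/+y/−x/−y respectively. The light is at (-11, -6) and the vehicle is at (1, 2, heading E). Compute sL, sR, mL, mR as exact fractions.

8/13 200/261 200/261 -256/3393

left sensor world pos  = (4, 4); dL² = 325
right sensor world pos = (4, 0); dR² = 261
sL = 200/325 = 8/13
sR = 200/261 = 200/261
mL = 0·sL + 1·sR = 200/261
mR = 1/2·sL + -1/2·sR = -256/3393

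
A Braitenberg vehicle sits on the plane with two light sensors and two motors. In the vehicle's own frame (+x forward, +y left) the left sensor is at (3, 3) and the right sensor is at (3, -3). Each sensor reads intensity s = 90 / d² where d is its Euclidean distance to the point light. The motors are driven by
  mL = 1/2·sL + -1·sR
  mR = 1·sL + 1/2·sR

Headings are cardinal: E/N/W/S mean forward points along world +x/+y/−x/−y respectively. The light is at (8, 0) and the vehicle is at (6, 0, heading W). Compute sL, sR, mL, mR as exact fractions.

left sensor world pos  = (3, -3); dL² = 34
right sensor world pos = (3, 3); dR² = 34
sL = 90/34 = 45/17
sR = 90/34 = 45/17
mL = 1/2·sL + -1·sR = -45/34
mR = 1·sL + 1/2·sR = 135/34

45/17 45/17 -45/34 135/34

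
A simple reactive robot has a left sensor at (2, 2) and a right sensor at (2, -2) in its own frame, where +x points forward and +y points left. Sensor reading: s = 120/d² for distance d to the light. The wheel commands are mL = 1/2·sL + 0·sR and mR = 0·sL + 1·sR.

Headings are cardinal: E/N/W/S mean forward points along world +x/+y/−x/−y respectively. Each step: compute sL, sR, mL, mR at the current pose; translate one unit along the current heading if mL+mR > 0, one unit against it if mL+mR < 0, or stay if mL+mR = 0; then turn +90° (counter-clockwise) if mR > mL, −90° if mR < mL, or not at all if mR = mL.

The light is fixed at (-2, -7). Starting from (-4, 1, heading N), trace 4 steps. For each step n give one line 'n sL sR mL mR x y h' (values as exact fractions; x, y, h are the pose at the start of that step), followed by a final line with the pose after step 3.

n=0: pose=(-4,1,N); sL=30/29, sR=6/5; mL=15/29, mR=6/5; mL+mR=249/145 → advance +1; mR−mL=99/145 → turn +1·90°
n=1: pose=(-4,2,W); sL=24/13, sR=120/137; mL=12/13, mR=120/137; mL+mR=3204/1781 → advance +1; mR−mL=-84/1781 → turn -1·90°
n=2: pose=(-5,2,N); sL=60/73, sR=60/61; mL=30/73, mR=60/61; mL+mR=6210/4453 → advance +1; mR−mL=2550/4453 → turn +1·90°
n=3: pose=(-5,3,W); sL=120/89, sR=120/169; mL=60/89, mR=120/169; mL+mR=20820/15041 → advance +1; mR−mL=540/15041 → turn +1·90°

0 30/29 6/5 15/29 6/5 -4 1 N
1 24/13 120/137 12/13 120/137 -4 2 W
2 60/73 60/61 30/73 60/61 -5 2 N
3 120/89 120/169 60/89 120/169 -5 3 W
final -6 3 S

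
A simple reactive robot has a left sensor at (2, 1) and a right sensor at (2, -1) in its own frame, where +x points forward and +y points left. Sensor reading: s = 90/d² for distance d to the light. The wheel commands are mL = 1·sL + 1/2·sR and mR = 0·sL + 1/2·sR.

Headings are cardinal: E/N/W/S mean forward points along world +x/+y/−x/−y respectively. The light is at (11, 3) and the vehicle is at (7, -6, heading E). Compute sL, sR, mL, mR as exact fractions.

left sensor world pos  = (9, -5); dL² = 68
right sensor world pos = (9, -7); dR² = 104
sL = 90/68 = 45/34
sR = 90/104 = 45/52
mL = 1·sL + 1/2·sR = 3105/1768
mR = 0·sL + 1/2·sR = 45/104

45/34 45/52 3105/1768 45/104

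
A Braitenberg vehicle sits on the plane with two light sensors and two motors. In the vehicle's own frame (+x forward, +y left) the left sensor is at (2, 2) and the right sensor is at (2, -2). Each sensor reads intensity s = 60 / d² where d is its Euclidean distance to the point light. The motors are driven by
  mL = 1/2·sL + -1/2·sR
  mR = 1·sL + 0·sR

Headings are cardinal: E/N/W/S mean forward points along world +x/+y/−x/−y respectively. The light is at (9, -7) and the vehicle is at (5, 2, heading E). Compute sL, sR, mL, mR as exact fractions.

12/25 60/53 -432/1325 12/25

left sensor world pos  = (7, 4); dL² = 125
right sensor world pos = (7, 0); dR² = 53
sL = 60/125 = 12/25
sR = 60/53 = 60/53
mL = 1/2·sL + -1/2·sR = -432/1325
mR = 1·sL + 0·sR = 12/25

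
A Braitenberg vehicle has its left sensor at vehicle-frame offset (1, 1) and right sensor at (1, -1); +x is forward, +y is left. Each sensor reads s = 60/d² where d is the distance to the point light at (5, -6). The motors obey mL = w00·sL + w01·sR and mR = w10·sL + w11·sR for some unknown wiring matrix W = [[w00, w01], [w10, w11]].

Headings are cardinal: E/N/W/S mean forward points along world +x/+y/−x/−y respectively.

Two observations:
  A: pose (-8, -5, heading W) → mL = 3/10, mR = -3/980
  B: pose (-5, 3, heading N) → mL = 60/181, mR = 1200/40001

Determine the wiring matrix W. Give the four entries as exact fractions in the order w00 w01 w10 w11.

obs A: pose=(-8,-5,W) → sL=15/49, sR=3/10, mL=3/10, mR=-3/980
obs B: pose=(-5,3,N) → sL=60/221, sR=60/181, mL=60/181, mR=1200/40001
sensor matrix S = [[15/49, 3/10], [60/221, 60/181]]; det S = 39258/1960049
solve [mL_A; mL_B] = S·[w00; w01] and [mR_A; mR_B] = S·[w10; w11]:
  w00 = 0, w01 = 1, w10 = -1/2, w11 = 1/2

0 1 -1/2 1/2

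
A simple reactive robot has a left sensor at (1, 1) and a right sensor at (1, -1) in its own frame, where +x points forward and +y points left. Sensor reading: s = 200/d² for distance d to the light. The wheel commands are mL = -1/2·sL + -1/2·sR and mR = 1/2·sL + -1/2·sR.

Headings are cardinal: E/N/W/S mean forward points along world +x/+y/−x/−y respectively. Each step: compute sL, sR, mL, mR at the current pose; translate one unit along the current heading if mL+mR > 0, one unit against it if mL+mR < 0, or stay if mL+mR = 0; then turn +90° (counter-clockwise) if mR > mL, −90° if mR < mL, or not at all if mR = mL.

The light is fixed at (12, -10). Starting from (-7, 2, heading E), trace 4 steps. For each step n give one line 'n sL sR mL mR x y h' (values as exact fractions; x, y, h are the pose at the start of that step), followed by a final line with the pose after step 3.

n=0: pose=(-7,2,E); sL=200/493, sR=40/89; mL=-18760/43877, mR=-960/43877; mL+mR=-40/89 → advance -1; mR−mL=200/493 → turn +1·90°
n=1: pose=(-8,2,N); sL=20/61, sR=20/53; mL=-1140/3233, mR=-80/3233; mL+mR=-20/53 → advance -1; mR−mL=20/61 → turn +1·90°
n=2: pose=(-8,1,W); sL=200/541, sR=40/117; mL=-22520/63297, mR=880/63297; mL+mR=-40/117 → advance -1; mR−mL=200/541 → turn +1·90°
n=3: pose=(-7,1,S); sL=25/53, sR=2/5; mL=-231/530, mR=19/530; mL+mR=-2/5 → advance -1; mR−mL=25/53 → turn +1·90°

0 200/493 40/89 -18760/43877 -960/43877 -7 2 E
1 20/61 20/53 -1140/3233 -80/3233 -8 2 N
2 200/541 40/117 -22520/63297 880/63297 -8 1 W
3 25/53 2/5 -231/530 19/530 -7 1 S
final -7 2 E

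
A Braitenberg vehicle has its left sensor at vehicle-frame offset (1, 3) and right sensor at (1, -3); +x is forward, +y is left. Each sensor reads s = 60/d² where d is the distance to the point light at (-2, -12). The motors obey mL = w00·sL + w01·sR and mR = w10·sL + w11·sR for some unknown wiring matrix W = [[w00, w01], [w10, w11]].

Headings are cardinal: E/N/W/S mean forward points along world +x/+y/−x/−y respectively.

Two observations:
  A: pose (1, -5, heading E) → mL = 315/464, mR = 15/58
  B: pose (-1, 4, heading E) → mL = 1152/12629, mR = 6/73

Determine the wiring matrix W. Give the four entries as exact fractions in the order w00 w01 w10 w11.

-1/2 1/2 1/2 0

obs A: pose=(1,-5,E) → sL=15/29, sR=15/8, mL=315/464, mR=15/58
obs B: pose=(-1,4,E) → sL=12/73, sR=60/173, mL=1152/12629, mR=6/73
sensor matrix S = [[15/29, 15/8], [12/73, 60/173]]; det S = -94365/732482
solve [mL_A; mL_B] = S·[w00; w01] and [mR_A; mR_B] = S·[w10; w11]:
  w00 = -1/2, w01 = 1/2, w10 = 1/2, w11 = 0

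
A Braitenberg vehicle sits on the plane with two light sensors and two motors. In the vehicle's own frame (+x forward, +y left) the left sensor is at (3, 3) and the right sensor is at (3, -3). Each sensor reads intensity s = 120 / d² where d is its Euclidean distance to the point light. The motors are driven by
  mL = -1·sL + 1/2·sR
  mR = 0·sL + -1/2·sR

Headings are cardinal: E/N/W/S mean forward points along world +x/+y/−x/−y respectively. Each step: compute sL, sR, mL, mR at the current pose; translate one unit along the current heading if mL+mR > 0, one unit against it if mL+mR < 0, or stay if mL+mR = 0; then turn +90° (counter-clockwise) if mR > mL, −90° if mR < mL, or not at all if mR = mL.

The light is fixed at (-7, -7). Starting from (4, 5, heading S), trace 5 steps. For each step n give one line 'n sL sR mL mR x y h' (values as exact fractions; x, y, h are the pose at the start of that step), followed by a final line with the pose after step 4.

n=0: pose=(4,5,S); sL=120/277, sR=24/29; mL=-156/8033, mR=-12/29; mL+mR=-120/277 → advance -1; mR−mL=-3168/8033 → turn -1·90°
n=1: pose=(4,6,W); sL=30/41, sR=3/8; mL=-357/656, mR=-3/16; mL+mR=-30/41 → advance -1; mR−mL=117/328 → turn +1·90°
n=2: pose=(5,6,S); sL=24/65, sR=120/181; mL=-444/11765, mR=-60/181; mL+mR=-24/65 → advance -1; mR−mL=-3456/11765 → turn -1·90°
n=3: pose=(5,7,W); sL=60/101, sR=12/37; mL=-1614/3737, mR=-6/37; mL+mR=-60/101 → advance -1; mR−mL=1008/3737 → turn +1·90°
n=4: pose=(6,7,S); sL=120/377, sR=120/221; mL=-300/6409, mR=-60/221; mL+mR=-120/377 → advance -1; mR−mL=-1440/6409 → turn -1·90°

0 120/277 24/29 -156/8033 -12/29 4 5 S
1 30/41 3/8 -357/656 -3/16 4 6 W
2 24/65 120/181 -444/11765 -60/181 5 6 S
3 60/101 12/37 -1614/3737 -6/37 5 7 W
4 120/377 120/221 -300/6409 -60/221 6 7 S
final 6 8 W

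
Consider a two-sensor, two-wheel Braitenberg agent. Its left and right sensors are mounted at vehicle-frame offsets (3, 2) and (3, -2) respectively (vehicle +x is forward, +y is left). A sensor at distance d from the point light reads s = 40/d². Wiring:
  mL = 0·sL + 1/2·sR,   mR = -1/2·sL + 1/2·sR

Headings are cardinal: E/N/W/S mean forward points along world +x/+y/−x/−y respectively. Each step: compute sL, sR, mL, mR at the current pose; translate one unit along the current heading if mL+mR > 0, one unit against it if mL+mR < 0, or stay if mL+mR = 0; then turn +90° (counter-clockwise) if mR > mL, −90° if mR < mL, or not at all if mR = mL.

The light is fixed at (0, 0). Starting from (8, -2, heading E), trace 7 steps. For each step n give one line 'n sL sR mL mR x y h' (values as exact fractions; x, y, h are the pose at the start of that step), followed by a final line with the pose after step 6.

0 40/121 40/137 20/137 -320/16577 8 -2 E
1 20/73 20/37 10/37 360/2701 9 -2 S
2 40/61 40/37 20/37 480/2257 9 -3 W
3 10/9 2/5 1/5 -16/45 8 -3 N
4 8/25 40/157 20/157 -128/3925 8 -4 E
5 4/17 20/49 10/49 72/833 9 -4 S
6 8/17 8/9 4/9 32/153 9 -5 W
final 8 -5 N

n=0: pose=(8,-2,E); sL=40/121, sR=40/137; mL=20/137, mR=-320/16577; mL+mR=2100/16577 → advance +1; mR−mL=-20/121 → turn -1·90°
n=1: pose=(9,-2,S); sL=20/73, sR=20/37; mL=10/37, mR=360/2701; mL+mR=1090/2701 → advance +1; mR−mL=-10/73 → turn -1·90°
n=2: pose=(9,-3,W); sL=40/61, sR=40/37; mL=20/37, mR=480/2257; mL+mR=1700/2257 → advance +1; mR−mL=-20/61 → turn -1·90°
n=3: pose=(8,-3,N); sL=10/9, sR=2/5; mL=1/5, mR=-16/45; mL+mR=-7/45 → advance -1; mR−mL=-5/9 → turn -1·90°
n=4: pose=(8,-4,E); sL=8/25, sR=40/157; mL=20/157, mR=-128/3925; mL+mR=372/3925 → advance +1; mR−mL=-4/25 → turn -1·90°
n=5: pose=(9,-4,S); sL=4/17, sR=20/49; mL=10/49, mR=72/833; mL+mR=242/833 → advance +1; mR−mL=-2/17 → turn -1·90°
n=6: pose=(9,-5,W); sL=8/17, sR=8/9; mL=4/9, mR=32/153; mL+mR=100/153 → advance +1; mR−mL=-4/17 → turn -1·90°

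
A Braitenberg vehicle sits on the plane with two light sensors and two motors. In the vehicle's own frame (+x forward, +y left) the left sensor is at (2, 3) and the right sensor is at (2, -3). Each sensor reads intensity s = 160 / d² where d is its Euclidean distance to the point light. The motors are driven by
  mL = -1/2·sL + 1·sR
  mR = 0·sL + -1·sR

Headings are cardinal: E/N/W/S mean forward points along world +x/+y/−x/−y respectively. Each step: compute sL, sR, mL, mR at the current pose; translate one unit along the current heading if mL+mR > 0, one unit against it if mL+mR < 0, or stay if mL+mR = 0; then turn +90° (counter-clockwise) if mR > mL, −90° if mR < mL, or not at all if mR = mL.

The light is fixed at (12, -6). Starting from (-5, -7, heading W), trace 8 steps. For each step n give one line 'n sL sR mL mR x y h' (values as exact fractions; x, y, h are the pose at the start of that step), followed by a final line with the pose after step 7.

0 160/377 32/73 6224/27521 -32/73 -5 -7 W
1 80/181 16/17 2216/3077 -16/17 -4 -7 N
2 160/197 160/221 13840/43537 -160/221 -4 -8 E
3 40/53 5/13 5/689 -5/13 -5 -8 S
4 160/377 32/73 6224/27521 -32/73 -5 -7 W
5 80/181 16/17 2216/3077 -16/17 -4 -7 N
6 160/197 160/221 13840/43537 -160/221 -4 -8 E
7 40/53 5/13 5/689 -5/13 -5 -8 S
final -5 -7 W

n=0: pose=(-5,-7,W); sL=160/377, sR=32/73; mL=6224/27521, mR=-32/73; mL+mR=-80/377 → advance -1; mR−mL=-18288/27521 → turn -1·90°
n=1: pose=(-4,-7,N); sL=80/181, sR=16/17; mL=2216/3077, mR=-16/17; mL+mR=-40/181 → advance -1; mR−mL=-5112/3077 → turn -1·90°
n=2: pose=(-4,-8,E); sL=160/197, sR=160/221; mL=13840/43537, mR=-160/221; mL+mR=-80/197 → advance -1; mR−mL=-45360/43537 → turn -1·90°
n=3: pose=(-5,-8,S); sL=40/53, sR=5/13; mL=5/689, mR=-5/13; mL+mR=-20/53 → advance -1; mR−mL=-270/689 → turn -1·90°
n=4: pose=(-5,-7,W); sL=160/377, sR=32/73; mL=6224/27521, mR=-32/73; mL+mR=-80/377 → advance -1; mR−mL=-18288/27521 → turn -1·90°
n=5: pose=(-4,-7,N); sL=80/181, sR=16/17; mL=2216/3077, mR=-16/17; mL+mR=-40/181 → advance -1; mR−mL=-5112/3077 → turn -1·90°
n=6: pose=(-4,-8,E); sL=160/197, sR=160/221; mL=13840/43537, mR=-160/221; mL+mR=-80/197 → advance -1; mR−mL=-45360/43537 → turn -1·90°
n=7: pose=(-5,-8,S); sL=40/53, sR=5/13; mL=5/689, mR=-5/13; mL+mR=-20/53 → advance -1; mR−mL=-270/689 → turn -1·90°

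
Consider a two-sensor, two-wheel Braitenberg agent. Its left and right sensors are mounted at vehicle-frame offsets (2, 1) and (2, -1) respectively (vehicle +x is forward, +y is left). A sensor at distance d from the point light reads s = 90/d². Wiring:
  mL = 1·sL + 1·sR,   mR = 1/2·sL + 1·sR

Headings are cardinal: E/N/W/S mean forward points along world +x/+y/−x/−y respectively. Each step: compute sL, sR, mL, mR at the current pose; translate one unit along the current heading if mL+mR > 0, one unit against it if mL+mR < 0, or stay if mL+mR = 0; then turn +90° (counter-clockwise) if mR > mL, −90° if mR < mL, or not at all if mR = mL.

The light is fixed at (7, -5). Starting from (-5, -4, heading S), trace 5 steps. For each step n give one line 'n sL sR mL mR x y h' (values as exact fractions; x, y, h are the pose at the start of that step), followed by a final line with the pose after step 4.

0 45/61 9/17 1314/1037 1863/2074 -5 -4 S
1 90/197 90/197 180/197 135/197 -5 -5 W
2 9/20 45/74 783/740 1233/1480 -6 -5 N
3 18/25 90/121 4428/3025 3339/3025 -6 -4 E
4 45/61 9/17 1314/1037 1863/2074 -5 -4 S
final -5 -5 W

n=0: pose=(-5,-4,S); sL=45/61, sR=9/17; mL=1314/1037, mR=1863/2074; mL+mR=4491/2074 → advance +1; mR−mL=-45/122 → turn -1·90°
n=1: pose=(-5,-5,W); sL=90/197, sR=90/197; mL=180/197, mR=135/197; mL+mR=315/197 → advance +1; mR−mL=-45/197 → turn -1·90°
n=2: pose=(-6,-5,N); sL=9/20, sR=45/74; mL=783/740, mR=1233/1480; mL+mR=2799/1480 → advance +1; mR−mL=-9/40 → turn -1·90°
n=3: pose=(-6,-4,E); sL=18/25, sR=90/121; mL=4428/3025, mR=3339/3025; mL+mR=7767/3025 → advance +1; mR−mL=-9/25 → turn -1·90°
n=4: pose=(-5,-4,S); sL=45/61, sR=9/17; mL=1314/1037, mR=1863/2074; mL+mR=4491/2074 → advance +1; mR−mL=-45/122 → turn -1·90°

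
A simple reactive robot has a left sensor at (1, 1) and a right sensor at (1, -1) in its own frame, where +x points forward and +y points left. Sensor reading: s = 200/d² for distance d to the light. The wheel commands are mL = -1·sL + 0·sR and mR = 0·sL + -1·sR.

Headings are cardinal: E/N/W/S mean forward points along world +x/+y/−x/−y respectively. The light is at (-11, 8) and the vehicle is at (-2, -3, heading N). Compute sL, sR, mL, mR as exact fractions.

50/41 1 -50/41 -1

left sensor world pos  = (-3, -2); dL² = 164
right sensor world pos = (-1, -2); dR² = 200
sL = 200/164 = 50/41
sR = 200/200 = 1
mL = -1·sL + 0·sR = -50/41
mR = 0·sL + -1·sR = -1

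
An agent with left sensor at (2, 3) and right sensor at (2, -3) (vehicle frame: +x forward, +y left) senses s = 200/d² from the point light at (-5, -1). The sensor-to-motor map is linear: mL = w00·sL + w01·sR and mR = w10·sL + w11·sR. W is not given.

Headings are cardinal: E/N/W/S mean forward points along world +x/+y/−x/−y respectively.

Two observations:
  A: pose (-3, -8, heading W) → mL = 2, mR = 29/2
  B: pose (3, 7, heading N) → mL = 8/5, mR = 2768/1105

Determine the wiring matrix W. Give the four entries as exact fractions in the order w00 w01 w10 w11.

1 0 1 1

obs A: pose=(-3,-8,W) → sL=2, sR=25/2, mL=2, mR=29/2
obs B: pose=(3,7,N) → sL=8/5, sR=200/221, mL=8/5, mR=2768/1105
sensor matrix S = [[2, 25/2], [8/5, 200/221]]; det S = -4020/221
solve [mL_A; mL_B] = S·[w00; w01] and [mR_A; mR_B] = S·[w10; w11]:
  w00 = 1, w01 = 0, w10 = 1, w11 = 1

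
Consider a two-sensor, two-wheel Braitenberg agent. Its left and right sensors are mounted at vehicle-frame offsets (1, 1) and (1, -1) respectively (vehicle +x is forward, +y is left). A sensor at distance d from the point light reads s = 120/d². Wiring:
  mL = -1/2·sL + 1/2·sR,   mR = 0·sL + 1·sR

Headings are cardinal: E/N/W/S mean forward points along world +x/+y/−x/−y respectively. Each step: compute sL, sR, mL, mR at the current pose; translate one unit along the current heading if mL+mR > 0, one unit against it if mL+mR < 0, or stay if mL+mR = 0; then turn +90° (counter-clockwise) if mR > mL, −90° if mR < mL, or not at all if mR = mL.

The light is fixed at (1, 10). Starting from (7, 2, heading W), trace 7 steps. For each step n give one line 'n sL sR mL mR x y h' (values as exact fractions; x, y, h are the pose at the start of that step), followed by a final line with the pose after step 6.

0 60/53 60/37 480/1961 60/37 7 2 W
1 40/39 120/97 400/3783 120/97 6 2 S
2 6/5 15/17 -27/170 15/17 6 1 E
3 120/89 120/113 -1440/10057 120/113 7 1 N
4 60/53 60/37 480/1961 60/37 7 2 W
5 40/39 120/97 400/3783 120/97 6 2 S
6 6/5 15/17 -27/170 15/17 6 1 E
final 7 1 N

n=0: pose=(7,2,W); sL=60/53, sR=60/37; mL=480/1961, mR=60/37; mL+mR=3660/1961 → advance +1; mR−mL=2700/1961 → turn +1·90°
n=1: pose=(6,2,S); sL=40/39, sR=120/97; mL=400/3783, mR=120/97; mL+mR=5080/3783 → advance +1; mR−mL=4280/3783 → turn +1·90°
n=2: pose=(6,1,E); sL=6/5, sR=15/17; mL=-27/170, mR=15/17; mL+mR=123/170 → advance +1; mR−mL=177/170 → turn +1·90°
n=3: pose=(7,1,N); sL=120/89, sR=120/113; mL=-1440/10057, mR=120/113; mL+mR=9240/10057 → advance +1; mR−mL=12120/10057 → turn +1·90°
n=4: pose=(7,2,W); sL=60/53, sR=60/37; mL=480/1961, mR=60/37; mL+mR=3660/1961 → advance +1; mR−mL=2700/1961 → turn +1·90°
n=5: pose=(6,2,S); sL=40/39, sR=120/97; mL=400/3783, mR=120/97; mL+mR=5080/3783 → advance +1; mR−mL=4280/3783 → turn +1·90°
n=6: pose=(6,1,E); sL=6/5, sR=15/17; mL=-27/170, mR=15/17; mL+mR=123/170 → advance +1; mR−mL=177/170 → turn +1·90°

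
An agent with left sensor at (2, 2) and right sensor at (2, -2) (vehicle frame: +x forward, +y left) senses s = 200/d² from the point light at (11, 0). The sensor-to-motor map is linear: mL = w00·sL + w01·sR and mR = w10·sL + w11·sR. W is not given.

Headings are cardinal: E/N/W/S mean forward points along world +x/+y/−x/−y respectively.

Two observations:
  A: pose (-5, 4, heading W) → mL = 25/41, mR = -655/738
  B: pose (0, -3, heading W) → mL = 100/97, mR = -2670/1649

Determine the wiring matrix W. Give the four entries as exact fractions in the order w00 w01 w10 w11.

1 0 -1 -1/2

obs A: pose=(-5,4,W) → sL=25/41, sR=5/9, mL=25/41, mR=-655/738
obs B: pose=(0,-3,W) → sL=100/97, sR=20/17, mL=100/97, mR=-2670/1649
sensor matrix S = [[25/41, 5/9], [100/97, 20/17]]; det S = 88000/608481
solve [mL_A; mL_B] = S·[w00; w01] and [mR_A; mR_B] = S·[w10; w11]:
  w00 = 1, w01 = 0, w10 = -1, w11 = -1/2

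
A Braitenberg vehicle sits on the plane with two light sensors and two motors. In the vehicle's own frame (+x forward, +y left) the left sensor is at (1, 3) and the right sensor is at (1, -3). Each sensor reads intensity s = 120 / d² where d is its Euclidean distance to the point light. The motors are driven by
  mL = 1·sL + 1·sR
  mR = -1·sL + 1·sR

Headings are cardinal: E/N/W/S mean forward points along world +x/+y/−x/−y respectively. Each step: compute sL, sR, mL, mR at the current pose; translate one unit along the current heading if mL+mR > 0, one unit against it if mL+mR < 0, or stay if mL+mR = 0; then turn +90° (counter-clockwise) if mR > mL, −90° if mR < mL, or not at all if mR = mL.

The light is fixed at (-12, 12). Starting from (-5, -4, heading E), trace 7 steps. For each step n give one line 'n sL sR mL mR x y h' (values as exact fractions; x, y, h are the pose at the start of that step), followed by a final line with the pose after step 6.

n=0: pose=(-5,-4,E); sL=120/233, sR=24/85; mL=15792/19805, mR=-4608/19805; mL+mR=48/85 → advance +1; mR−mL=-240/233 → turn -1·90°
n=1: pose=(-4,-4,S); sL=12/41, sR=60/157; mL=4344/6437, mR=576/6437; mL+mR=120/157 → advance +1; mR−mL=-24/41 → turn -1·90°
n=2: pose=(-4,-5,W); sL=120/449, sR=24/49; mL=16656/22001, mR=4896/22001; mL+mR=48/49 → advance +1; mR−mL=-240/449 → turn -1·90°
n=3: pose=(-5,-5,N); sL=15/34, sR=30/89; mL=2355/3026, mR=-315/3026; mL+mR=60/89 → advance +1; mR−mL=-15/17 → turn -1·90°
n=4: pose=(-5,-4,E); sL=120/233, sR=24/85; mL=15792/19805, mR=-4608/19805; mL+mR=48/85 → advance +1; mR−mL=-240/233 → turn -1·90°
n=5: pose=(-4,-4,S); sL=12/41, sR=60/157; mL=4344/6437, mR=576/6437; mL+mR=120/157 → advance +1; mR−mL=-24/41 → turn -1·90°
n=6: pose=(-4,-5,W); sL=120/449, sR=24/49; mL=16656/22001, mR=4896/22001; mL+mR=48/49 → advance +1; mR−mL=-240/449 → turn -1·90°

0 120/233 24/85 15792/19805 -4608/19805 -5 -4 E
1 12/41 60/157 4344/6437 576/6437 -4 -4 S
2 120/449 24/49 16656/22001 4896/22001 -4 -5 W
3 15/34 30/89 2355/3026 -315/3026 -5 -5 N
4 120/233 24/85 15792/19805 -4608/19805 -5 -4 E
5 12/41 60/157 4344/6437 576/6437 -4 -4 S
6 120/449 24/49 16656/22001 4896/22001 -4 -5 W
final -5 -5 N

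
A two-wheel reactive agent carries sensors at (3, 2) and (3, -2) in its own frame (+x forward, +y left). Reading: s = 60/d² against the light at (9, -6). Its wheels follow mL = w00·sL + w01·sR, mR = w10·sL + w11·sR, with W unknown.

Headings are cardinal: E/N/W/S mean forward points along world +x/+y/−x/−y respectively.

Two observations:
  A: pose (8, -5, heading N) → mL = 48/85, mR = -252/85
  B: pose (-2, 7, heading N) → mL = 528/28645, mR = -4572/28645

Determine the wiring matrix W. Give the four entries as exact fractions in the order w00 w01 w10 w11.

obs A: pose=(8,-5,N) → sL=12/5, sR=60/17, mL=48/85, mR=-252/85
obs B: pose=(-2,7,N) → sL=12/85, sR=60/337, mL=528/28645, mR=-4572/28645
sensor matrix S = [[12/5, 60/17], [12/85, 60/337]]; det S = -6912/97393
solve [mL_A; mL_B] = S·[w00; w01] and [mR_A; mR_B] = S·[w10; w11]:
  w00 = -1/2, w01 = 1/2, w10 = -1/2, w11 = -1/2

-1/2 1/2 -1/2 -1/2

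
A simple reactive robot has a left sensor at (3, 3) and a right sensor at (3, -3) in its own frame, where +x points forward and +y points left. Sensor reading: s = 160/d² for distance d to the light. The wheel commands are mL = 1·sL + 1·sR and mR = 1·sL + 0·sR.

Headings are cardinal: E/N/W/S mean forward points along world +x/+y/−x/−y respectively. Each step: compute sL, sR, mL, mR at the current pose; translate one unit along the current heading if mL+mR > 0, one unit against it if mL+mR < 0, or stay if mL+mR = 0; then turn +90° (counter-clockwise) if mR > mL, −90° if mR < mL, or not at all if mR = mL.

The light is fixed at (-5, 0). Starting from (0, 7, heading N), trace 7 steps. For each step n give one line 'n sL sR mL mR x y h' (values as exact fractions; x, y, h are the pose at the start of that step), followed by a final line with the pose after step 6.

0 20/13 40/41 1340/533 20/13 0 7 N
1 32/37 160/89 8768/3293 32/37 0 8 E
2 80/53 80/17 5600/901 80/53 1 8 S
3 32/5 160/109 4288/545 32/5 1 7 W
4 20/13 40/41 1340/533 20/13 0 7 N
5 32/37 160/89 8768/3293 32/37 0 8 E
6 80/53 80/17 5600/901 80/53 1 8 S
final 1 7 W

n=0: pose=(0,7,N); sL=20/13, sR=40/41; mL=1340/533, mR=20/13; mL+mR=2160/533 → advance +1; mR−mL=-40/41 → turn -1·90°
n=1: pose=(0,8,E); sL=32/37, sR=160/89; mL=8768/3293, mR=32/37; mL+mR=11616/3293 → advance +1; mR−mL=-160/89 → turn -1·90°
n=2: pose=(1,8,S); sL=80/53, sR=80/17; mL=5600/901, mR=80/53; mL+mR=6960/901 → advance +1; mR−mL=-80/17 → turn -1·90°
n=3: pose=(1,7,W); sL=32/5, sR=160/109; mL=4288/545, mR=32/5; mL+mR=7776/545 → advance +1; mR−mL=-160/109 → turn -1·90°
n=4: pose=(0,7,N); sL=20/13, sR=40/41; mL=1340/533, mR=20/13; mL+mR=2160/533 → advance +1; mR−mL=-40/41 → turn -1·90°
n=5: pose=(0,8,E); sL=32/37, sR=160/89; mL=8768/3293, mR=32/37; mL+mR=11616/3293 → advance +1; mR−mL=-160/89 → turn -1·90°
n=6: pose=(1,8,S); sL=80/53, sR=80/17; mL=5600/901, mR=80/53; mL+mR=6960/901 → advance +1; mR−mL=-80/17 → turn -1·90°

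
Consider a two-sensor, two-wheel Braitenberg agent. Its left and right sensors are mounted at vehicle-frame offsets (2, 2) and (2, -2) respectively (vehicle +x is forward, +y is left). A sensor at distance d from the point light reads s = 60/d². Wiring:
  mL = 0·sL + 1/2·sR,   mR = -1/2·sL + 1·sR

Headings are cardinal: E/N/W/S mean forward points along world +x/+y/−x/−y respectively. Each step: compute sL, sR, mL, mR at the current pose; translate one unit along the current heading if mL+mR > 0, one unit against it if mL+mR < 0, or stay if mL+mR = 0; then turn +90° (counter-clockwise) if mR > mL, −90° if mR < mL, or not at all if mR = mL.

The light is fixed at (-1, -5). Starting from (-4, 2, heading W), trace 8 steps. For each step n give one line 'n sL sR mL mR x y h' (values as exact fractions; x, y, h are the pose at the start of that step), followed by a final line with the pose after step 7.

0 6/5 30/53 15/53 -9/265 -4 2 W
1 20/39 12/17 6/17 298/663 -5 2 N
2 5/6 15/34 15/68 5/204 -5 3 W
3 60/149 60/109 30/109 5670/16241 -6 3 N
4 30/49 6/17 3/17 39/833 -6 4 W
5 12/37 60/137 30/137 1398/5069 -7 4 N
6 15/32 15/52 15/104 45/832 -7 5 W
7 4/15 60/169 30/169 562/2535 -8 5 N
final -8 6 W

n=0: pose=(-4,2,W); sL=6/5, sR=30/53; mL=15/53, mR=-9/265; mL+mR=66/265 → advance +1; mR−mL=-84/265 → turn -1·90°
n=1: pose=(-5,2,N); sL=20/39, sR=12/17; mL=6/17, mR=298/663; mL+mR=532/663 → advance +1; mR−mL=64/663 → turn +1·90°
n=2: pose=(-5,3,W); sL=5/6, sR=15/34; mL=15/68, mR=5/204; mL+mR=25/102 → advance +1; mR−mL=-10/51 → turn -1·90°
n=3: pose=(-6,3,N); sL=60/149, sR=60/109; mL=30/109, mR=5670/16241; mL+mR=10140/16241 → advance +1; mR−mL=1200/16241 → turn +1·90°
n=4: pose=(-6,4,W); sL=30/49, sR=6/17; mL=3/17, mR=39/833; mL+mR=186/833 → advance +1; mR−mL=-108/833 → turn -1·90°
n=5: pose=(-7,4,N); sL=12/37, sR=60/137; mL=30/137, mR=1398/5069; mL+mR=2508/5069 → advance +1; mR−mL=288/5069 → turn +1·90°
n=6: pose=(-7,5,W); sL=15/32, sR=15/52; mL=15/104, mR=45/832; mL+mR=165/832 → advance +1; mR−mL=-75/832 → turn -1·90°
n=7: pose=(-8,5,N); sL=4/15, sR=60/169; mL=30/169, mR=562/2535; mL+mR=1012/2535 → advance +1; mR−mL=112/2535 → turn +1·90°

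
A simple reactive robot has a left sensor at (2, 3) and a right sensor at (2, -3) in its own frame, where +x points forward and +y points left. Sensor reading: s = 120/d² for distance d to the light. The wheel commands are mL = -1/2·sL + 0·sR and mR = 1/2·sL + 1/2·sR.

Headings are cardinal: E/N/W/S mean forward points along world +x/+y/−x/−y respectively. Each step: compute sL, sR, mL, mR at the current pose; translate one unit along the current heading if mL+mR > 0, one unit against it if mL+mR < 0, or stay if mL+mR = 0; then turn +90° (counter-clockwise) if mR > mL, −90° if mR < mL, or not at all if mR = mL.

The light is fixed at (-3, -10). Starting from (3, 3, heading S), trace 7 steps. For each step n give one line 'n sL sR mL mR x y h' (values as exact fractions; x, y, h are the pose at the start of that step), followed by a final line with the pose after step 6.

0 60/101 12/13 -30/101 996/1313 3 3 S
1 120/289 24/29 -60/289 5208/8381 3 2 E
2 30/53 15/37 -15/53 1905/3922 4 2 N
3 24/25 120/281 -12/25 4872/7025 4 3 W
4 60/101 12/13 -30/101 996/1313 3 3 S
5 120/289 24/29 -60/289 5208/8381 3 2 E
6 30/53 15/37 -15/53 1905/3922 4 2 N
final 4 3 W

n=0: pose=(3,3,S); sL=60/101, sR=12/13; mL=-30/101, mR=996/1313; mL+mR=6/13 → advance +1; mR−mL=1386/1313 → turn +1·90°
n=1: pose=(3,2,E); sL=120/289, sR=24/29; mL=-60/289, mR=5208/8381; mL+mR=12/29 → advance +1; mR−mL=6948/8381 → turn +1·90°
n=2: pose=(4,2,N); sL=30/53, sR=15/37; mL=-15/53, mR=1905/3922; mL+mR=15/74 → advance +1; mR−mL=3015/3922 → turn +1·90°
n=3: pose=(4,3,W); sL=24/25, sR=120/281; mL=-12/25, mR=4872/7025; mL+mR=60/281 → advance +1; mR−mL=8244/7025 → turn +1·90°
n=4: pose=(3,3,S); sL=60/101, sR=12/13; mL=-30/101, mR=996/1313; mL+mR=6/13 → advance +1; mR−mL=1386/1313 → turn +1·90°
n=5: pose=(3,2,E); sL=120/289, sR=24/29; mL=-60/289, mR=5208/8381; mL+mR=12/29 → advance +1; mR−mL=6948/8381 → turn +1·90°
n=6: pose=(4,2,N); sL=30/53, sR=15/37; mL=-15/53, mR=1905/3922; mL+mR=15/74 → advance +1; mR−mL=3015/3922 → turn +1·90°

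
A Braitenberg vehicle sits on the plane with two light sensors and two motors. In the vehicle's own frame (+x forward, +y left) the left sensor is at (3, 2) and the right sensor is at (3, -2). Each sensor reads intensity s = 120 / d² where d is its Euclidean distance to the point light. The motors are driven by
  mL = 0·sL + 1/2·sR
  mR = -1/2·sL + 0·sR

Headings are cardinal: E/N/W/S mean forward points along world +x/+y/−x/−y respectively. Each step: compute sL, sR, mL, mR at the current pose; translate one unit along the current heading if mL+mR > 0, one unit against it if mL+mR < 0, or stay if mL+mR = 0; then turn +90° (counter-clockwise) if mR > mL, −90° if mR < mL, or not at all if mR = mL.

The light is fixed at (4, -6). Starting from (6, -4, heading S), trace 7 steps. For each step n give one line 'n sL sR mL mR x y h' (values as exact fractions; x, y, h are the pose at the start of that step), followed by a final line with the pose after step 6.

0 120/17 120 60 -60/17 6 -4 S
1 60 12 6 -30 6 -5 W
2 120/17 120/41 60/41 -60/17 7 -5 N
3 3 3 3/2 -3/2 7 -6 E
4 60/17 12 6 -30/17 7 -6 S
5 40/3 120 60 -20/3 7 -7 W
6 30 6 3 -15 6 -7 N
final 6 -8 E

n=0: pose=(6,-4,S); sL=120/17, sR=120; mL=60, mR=-60/17; mL+mR=960/17 → advance +1; mR−mL=-1080/17 → turn -1·90°
n=1: pose=(6,-5,W); sL=60, sR=12; mL=6, mR=-30; mL+mR=-24 → advance -1; mR−mL=-36 → turn -1·90°
n=2: pose=(7,-5,N); sL=120/17, sR=120/41; mL=60/41, mR=-60/17; mL+mR=-1440/697 → advance -1; mR−mL=-3480/697 → turn -1·90°
n=3: pose=(7,-6,E); sL=3, sR=3; mL=3/2, mR=-3/2; mL+mR=0 → advance +0; mR−mL=-3 → turn -1·90°
n=4: pose=(7,-6,S); sL=60/17, sR=12; mL=6, mR=-30/17; mL+mR=72/17 → advance +1; mR−mL=-132/17 → turn -1·90°
n=5: pose=(7,-7,W); sL=40/3, sR=120; mL=60, mR=-20/3; mL+mR=160/3 → advance +1; mR−mL=-200/3 → turn -1·90°
n=6: pose=(6,-7,N); sL=30, sR=6; mL=3, mR=-15; mL+mR=-12 → advance -1; mR−mL=-18 → turn -1·90°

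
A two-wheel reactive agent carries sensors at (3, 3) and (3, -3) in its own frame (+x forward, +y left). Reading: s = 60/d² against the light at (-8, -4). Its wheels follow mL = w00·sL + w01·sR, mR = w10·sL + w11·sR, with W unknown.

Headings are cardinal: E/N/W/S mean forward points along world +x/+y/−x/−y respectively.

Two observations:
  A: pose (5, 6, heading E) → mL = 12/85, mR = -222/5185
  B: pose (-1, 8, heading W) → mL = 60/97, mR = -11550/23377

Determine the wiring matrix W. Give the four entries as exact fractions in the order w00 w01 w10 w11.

1 0 -1 1/2

obs A: pose=(5,6,E) → sL=12/85, sR=12/61, mL=12/85, mR=-222/5185
obs B: pose=(-1,8,W) → sL=60/97, sR=60/241, mL=60/97, mR=-11550/23377
sensor matrix S = [[12/85, 12/61], [60/97, 60/241]]; det S = -2097792/24241949
solve [mL_A; mL_B] = S·[w00; w01] and [mR_A; mR_B] = S·[w10; w11]:
  w00 = 1, w01 = 0, w10 = -1, w11 = 1/2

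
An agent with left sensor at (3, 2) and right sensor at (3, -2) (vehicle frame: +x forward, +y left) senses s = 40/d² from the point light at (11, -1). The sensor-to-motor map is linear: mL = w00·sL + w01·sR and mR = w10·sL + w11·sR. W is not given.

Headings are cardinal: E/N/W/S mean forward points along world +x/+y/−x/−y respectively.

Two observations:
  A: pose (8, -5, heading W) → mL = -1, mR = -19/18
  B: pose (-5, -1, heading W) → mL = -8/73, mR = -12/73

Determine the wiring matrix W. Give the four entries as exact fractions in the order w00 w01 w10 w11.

0 -1 -1 -1/2

obs A: pose=(8,-5,W) → sL=5/9, sR=1, mL=-1, mR=-19/18
obs B: pose=(-5,-1,W) → sL=8/73, sR=8/73, mL=-8/73, mR=-12/73
sensor matrix S = [[5/9, 1], [8/73, 8/73]]; det S = -32/657
solve [mL_A; mL_B] = S·[w00; w01] and [mR_A; mR_B] = S·[w10; w11]:
  w00 = 0, w01 = -1, w10 = -1, w11 = -1/2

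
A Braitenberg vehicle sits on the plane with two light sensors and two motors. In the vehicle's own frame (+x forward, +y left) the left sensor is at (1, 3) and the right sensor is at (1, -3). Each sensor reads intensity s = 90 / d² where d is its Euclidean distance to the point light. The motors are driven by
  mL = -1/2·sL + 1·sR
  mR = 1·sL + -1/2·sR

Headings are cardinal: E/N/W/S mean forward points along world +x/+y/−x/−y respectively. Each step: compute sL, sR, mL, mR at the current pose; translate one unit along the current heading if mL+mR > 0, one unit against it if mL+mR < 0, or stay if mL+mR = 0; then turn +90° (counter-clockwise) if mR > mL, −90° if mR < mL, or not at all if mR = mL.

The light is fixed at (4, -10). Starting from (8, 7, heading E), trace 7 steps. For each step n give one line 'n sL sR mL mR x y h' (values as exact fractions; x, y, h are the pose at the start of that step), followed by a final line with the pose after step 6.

n=0: pose=(8,7,E); sL=18/85, sR=90/221; mL=333/1105, mR=9/1105; mL+mR=342/1105 → advance +1; mR−mL=-324/1105 → turn -1·90°
n=1: pose=(9,7,S); sL=9/32, sR=9/26; mL=171/832, mR=45/416; mL+mR=261/832 → advance +1; mR−mL=-81/832 → turn -1·90°
n=2: pose=(9,6,W); sL=18/37, sR=90/377; mL=-63/13949, mR=5121/13949; mL+mR=5058/13949 → advance +1; mR−mL=5184/13949 → turn +1·90°
n=3: pose=(8,6,S); sL=45/137, sR=45/113; mL=7245/30962, mR=4005/30962; mL+mR=5625/15481 → advance +1; mR−mL=-1620/15481 → turn -1·90°
n=4: pose=(8,5,W); sL=10/17, sR=10/37; mL=-15/629, mR=285/629; mL+mR=270/629 → advance +1; mR−mL=300/629 → turn +1·90°
n=5: pose=(7,5,S); sL=45/116, sR=45/98; mL=3015/11368, mR=225/1421; mL+mR=4815/11368 → advance +1; mR−mL=-1215/11368 → turn -1·90°
n=6: pose=(7,4,W); sL=18/25, sR=90/293; mL=-387/7325, mR=4149/7325; mL+mR=3762/7325 → advance +1; mR−mL=4536/7325 → turn +1·90°

0 18/85 90/221 333/1105 9/1105 8 7 E
1 9/32 9/26 171/832 45/416 9 7 S
2 18/37 90/377 -63/13949 5121/13949 9 6 W
3 45/137 45/113 7245/30962 4005/30962 8 6 S
4 10/17 10/37 -15/629 285/629 8 5 W
5 45/116 45/98 3015/11368 225/1421 7 5 S
6 18/25 90/293 -387/7325 4149/7325 7 4 W
final 6 4 S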